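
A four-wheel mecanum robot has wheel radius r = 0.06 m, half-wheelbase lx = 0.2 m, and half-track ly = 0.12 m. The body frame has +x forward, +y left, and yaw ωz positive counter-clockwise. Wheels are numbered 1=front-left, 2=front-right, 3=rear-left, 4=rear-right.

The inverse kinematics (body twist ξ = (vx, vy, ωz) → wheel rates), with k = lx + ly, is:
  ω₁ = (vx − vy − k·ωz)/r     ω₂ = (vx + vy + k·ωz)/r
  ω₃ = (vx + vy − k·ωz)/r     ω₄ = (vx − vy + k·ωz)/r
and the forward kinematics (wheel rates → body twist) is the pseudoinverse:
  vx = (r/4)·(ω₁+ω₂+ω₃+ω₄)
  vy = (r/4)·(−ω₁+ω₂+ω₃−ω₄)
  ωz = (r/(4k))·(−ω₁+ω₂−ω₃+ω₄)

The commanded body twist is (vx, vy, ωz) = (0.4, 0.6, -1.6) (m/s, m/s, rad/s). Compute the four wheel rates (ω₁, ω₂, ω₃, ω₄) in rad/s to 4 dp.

(5.2000, 8.1333, 25.2000, -11.8667)

k = lx + ly = 0.2 + 0.12 = 0.3200;  k·ωz = 0.3200·-1.6 = -0.5120
ω₁ (FL) = (vx − vy − k·ωz)/r = 0.3120/0.06 = 5.2000
ω₂ (FR) = (vx + vy + k·ωz)/r = 0.4880/0.06 = 8.1333
ω₃ (RL) = (vx + vy − k·ωz)/r = 1.5120/0.06 = 25.2000
ω₄ (RR) = (vx − vy + k·ωz)/r = -0.7120/0.06 = -11.8667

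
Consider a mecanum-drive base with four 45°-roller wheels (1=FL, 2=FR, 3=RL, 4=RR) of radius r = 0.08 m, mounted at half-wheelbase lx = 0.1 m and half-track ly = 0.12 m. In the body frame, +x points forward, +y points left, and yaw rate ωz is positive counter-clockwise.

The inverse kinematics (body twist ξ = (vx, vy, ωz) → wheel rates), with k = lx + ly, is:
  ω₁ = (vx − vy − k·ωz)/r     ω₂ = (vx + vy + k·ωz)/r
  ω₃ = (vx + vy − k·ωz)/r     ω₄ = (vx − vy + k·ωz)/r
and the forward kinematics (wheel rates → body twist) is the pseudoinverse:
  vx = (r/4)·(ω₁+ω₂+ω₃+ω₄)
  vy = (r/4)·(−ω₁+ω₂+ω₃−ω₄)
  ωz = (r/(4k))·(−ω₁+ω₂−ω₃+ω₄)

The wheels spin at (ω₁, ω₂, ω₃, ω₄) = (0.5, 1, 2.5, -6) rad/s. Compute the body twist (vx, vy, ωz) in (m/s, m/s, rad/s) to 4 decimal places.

(-0.0400, 0.1800, -0.7273)

k = lx + ly = 0.1 + 0.12 = 0.2200
ω₁+ω₂+ω₃+ω₄ = -2.0000  →  vx = (0.08/4)·-2.0000 = -0.0400
−ω₁+ω₂+ω₃−ω₄ = 9.0000  →  vy = (0.08/4)·9.0000 = 0.1800
−ω₁+ω₂−ω₃+ω₄ = -8.0000  →  ωz = (0.08/0.8800)·-8.0000 = -0.7273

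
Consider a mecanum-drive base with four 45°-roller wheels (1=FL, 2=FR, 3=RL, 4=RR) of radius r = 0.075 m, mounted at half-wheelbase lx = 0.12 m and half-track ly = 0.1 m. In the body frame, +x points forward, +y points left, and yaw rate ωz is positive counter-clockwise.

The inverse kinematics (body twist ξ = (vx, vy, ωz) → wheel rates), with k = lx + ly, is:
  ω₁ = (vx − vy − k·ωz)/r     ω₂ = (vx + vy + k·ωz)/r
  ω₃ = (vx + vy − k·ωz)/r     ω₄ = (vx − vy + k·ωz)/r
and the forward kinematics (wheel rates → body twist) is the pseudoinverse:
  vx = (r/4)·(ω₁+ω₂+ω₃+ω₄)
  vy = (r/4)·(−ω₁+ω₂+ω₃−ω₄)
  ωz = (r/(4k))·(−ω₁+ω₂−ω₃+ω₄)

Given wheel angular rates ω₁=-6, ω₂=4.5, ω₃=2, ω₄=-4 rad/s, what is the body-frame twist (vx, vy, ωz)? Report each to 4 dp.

(-0.0656, 0.3094, 0.3835)

k = lx + ly = 0.12 + 0.1 = 0.2200
ω₁+ω₂+ω₃+ω₄ = -3.5000  →  vx = (0.075/4)·-3.5000 = -0.0656
−ω₁+ω₂+ω₃−ω₄ = 16.5000  →  vy = (0.075/4)·16.5000 = 0.3094
−ω₁+ω₂−ω₃+ω₄ = 4.5000  →  ωz = (0.075/0.8800)·4.5000 = 0.3835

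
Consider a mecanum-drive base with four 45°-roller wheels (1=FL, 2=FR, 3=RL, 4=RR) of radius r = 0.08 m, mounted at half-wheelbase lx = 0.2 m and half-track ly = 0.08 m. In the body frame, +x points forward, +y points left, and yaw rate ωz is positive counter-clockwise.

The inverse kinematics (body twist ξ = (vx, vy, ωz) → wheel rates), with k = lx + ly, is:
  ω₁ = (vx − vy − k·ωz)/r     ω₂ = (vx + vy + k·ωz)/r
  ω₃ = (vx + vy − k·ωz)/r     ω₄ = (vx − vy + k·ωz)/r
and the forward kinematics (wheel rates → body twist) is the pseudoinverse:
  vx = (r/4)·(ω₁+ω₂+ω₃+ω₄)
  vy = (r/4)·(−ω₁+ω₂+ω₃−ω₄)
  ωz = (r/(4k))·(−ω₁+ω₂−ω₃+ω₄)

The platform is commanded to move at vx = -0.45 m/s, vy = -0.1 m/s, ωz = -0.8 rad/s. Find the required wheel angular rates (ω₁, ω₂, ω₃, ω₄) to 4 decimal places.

(-1.5750, -9.6750, -4.0750, -7.1750)

k = lx + ly = 0.2 + 0.08 = 0.2800;  k·ωz = 0.2800·-0.8 = -0.2240
ω₁ (FL) = (vx − vy − k·ωz)/r = -0.1260/0.08 = -1.5750
ω₂ (FR) = (vx + vy + k·ωz)/r = -0.7740/0.08 = -9.6750
ω₃ (RL) = (vx + vy − k·ωz)/r = -0.3260/0.08 = -4.0750
ω₄ (RR) = (vx − vy + k·ωz)/r = -0.5740/0.08 = -7.1750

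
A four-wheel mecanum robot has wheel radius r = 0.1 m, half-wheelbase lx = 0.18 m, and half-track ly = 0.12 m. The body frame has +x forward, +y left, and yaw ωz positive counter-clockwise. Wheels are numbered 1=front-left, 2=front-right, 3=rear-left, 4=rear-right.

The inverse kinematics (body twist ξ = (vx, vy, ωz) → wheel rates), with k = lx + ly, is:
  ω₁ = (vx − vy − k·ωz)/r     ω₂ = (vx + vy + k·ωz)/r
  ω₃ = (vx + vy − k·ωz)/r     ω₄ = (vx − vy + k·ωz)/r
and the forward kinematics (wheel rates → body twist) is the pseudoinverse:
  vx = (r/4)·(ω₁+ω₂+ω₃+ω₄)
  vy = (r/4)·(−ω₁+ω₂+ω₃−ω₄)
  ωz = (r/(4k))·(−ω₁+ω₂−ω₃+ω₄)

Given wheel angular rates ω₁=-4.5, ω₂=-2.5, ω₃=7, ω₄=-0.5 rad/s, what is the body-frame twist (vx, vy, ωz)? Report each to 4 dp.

k = lx + ly = 0.18 + 0.12 = 0.3000
ω₁+ω₂+ω₃+ω₄ = -0.5000  →  vx = (0.1/4)·-0.5000 = -0.0125
−ω₁+ω₂+ω₃−ω₄ = 9.5000  →  vy = (0.1/4)·9.5000 = 0.2375
−ω₁+ω₂−ω₃+ω₄ = -5.5000  →  ωz = (0.1/1.2000)·-5.5000 = -0.4583

(-0.0125, 0.2375, -0.4583)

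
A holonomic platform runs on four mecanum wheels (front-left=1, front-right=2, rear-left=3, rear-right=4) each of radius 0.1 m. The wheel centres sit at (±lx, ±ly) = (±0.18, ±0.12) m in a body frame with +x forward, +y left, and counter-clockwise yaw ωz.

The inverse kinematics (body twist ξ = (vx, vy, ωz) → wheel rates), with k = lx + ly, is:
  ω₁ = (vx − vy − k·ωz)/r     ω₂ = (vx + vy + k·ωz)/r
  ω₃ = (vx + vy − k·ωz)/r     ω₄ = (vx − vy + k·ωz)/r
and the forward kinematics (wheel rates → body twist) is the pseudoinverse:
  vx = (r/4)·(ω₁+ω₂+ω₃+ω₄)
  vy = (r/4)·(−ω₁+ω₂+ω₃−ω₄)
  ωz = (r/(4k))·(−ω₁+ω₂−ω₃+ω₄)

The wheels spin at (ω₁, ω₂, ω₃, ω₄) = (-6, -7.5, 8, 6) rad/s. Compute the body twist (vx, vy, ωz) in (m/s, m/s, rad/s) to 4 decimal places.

(0.0125, 0.0125, -0.2917)

k = lx + ly = 0.18 + 0.12 = 0.3000
ω₁+ω₂+ω₃+ω₄ = 0.5000  →  vx = (0.1/4)·0.5000 = 0.0125
−ω₁+ω₂+ω₃−ω₄ = 0.5000  →  vy = (0.1/4)·0.5000 = 0.0125
−ω₁+ω₂−ω₃+ω₄ = -3.5000  →  ωz = (0.1/1.2000)·-3.5000 = -0.2917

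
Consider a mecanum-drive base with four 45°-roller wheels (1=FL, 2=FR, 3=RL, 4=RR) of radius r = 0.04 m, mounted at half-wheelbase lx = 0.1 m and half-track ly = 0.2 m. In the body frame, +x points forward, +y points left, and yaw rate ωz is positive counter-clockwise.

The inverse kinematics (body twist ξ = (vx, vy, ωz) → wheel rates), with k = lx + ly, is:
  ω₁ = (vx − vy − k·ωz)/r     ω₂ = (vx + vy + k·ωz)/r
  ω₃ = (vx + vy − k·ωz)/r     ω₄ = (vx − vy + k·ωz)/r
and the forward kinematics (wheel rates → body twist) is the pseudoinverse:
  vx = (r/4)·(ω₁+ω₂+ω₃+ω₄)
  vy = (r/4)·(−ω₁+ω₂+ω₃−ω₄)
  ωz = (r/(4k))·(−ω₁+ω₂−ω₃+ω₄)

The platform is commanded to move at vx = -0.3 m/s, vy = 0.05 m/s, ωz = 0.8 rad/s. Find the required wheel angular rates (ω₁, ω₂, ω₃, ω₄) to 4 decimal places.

k = lx + ly = 0.1 + 0.2 = 0.3000;  k·ωz = 0.3000·0.8 = 0.2400
ω₁ (FL) = (vx − vy − k·ωz)/r = -0.5900/0.04 = -14.7500
ω₂ (FR) = (vx + vy + k·ωz)/r = -0.0100/0.04 = -0.2500
ω₃ (RL) = (vx + vy − k·ωz)/r = -0.4900/0.04 = -12.2500
ω₄ (RR) = (vx − vy + k·ωz)/r = -0.1100/0.04 = -2.7500

(-14.7500, -0.2500, -12.2500, -2.7500)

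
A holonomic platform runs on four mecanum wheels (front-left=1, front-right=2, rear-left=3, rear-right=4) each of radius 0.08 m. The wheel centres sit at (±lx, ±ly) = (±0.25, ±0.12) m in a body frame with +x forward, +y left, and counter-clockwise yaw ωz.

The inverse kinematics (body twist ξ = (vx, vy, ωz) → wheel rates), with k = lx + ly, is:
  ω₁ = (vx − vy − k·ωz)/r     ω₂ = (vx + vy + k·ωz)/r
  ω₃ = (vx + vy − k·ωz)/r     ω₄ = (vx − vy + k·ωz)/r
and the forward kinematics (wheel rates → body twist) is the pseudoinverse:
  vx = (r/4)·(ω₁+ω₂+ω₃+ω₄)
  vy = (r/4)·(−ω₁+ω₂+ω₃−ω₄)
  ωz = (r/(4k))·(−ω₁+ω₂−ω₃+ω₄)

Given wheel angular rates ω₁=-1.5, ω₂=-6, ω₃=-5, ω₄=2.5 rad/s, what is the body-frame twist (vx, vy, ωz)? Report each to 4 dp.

(-0.2000, -0.2400, 0.1622)

k = lx + ly = 0.25 + 0.12 = 0.3700
ω₁+ω₂+ω₃+ω₄ = -10.0000  →  vx = (0.08/4)·-10.0000 = -0.2000
−ω₁+ω₂+ω₃−ω₄ = -12.0000  →  vy = (0.08/4)·-12.0000 = -0.2400
−ω₁+ω₂−ω₃+ω₄ = 3.0000  →  ωz = (0.08/1.4800)·3.0000 = 0.1622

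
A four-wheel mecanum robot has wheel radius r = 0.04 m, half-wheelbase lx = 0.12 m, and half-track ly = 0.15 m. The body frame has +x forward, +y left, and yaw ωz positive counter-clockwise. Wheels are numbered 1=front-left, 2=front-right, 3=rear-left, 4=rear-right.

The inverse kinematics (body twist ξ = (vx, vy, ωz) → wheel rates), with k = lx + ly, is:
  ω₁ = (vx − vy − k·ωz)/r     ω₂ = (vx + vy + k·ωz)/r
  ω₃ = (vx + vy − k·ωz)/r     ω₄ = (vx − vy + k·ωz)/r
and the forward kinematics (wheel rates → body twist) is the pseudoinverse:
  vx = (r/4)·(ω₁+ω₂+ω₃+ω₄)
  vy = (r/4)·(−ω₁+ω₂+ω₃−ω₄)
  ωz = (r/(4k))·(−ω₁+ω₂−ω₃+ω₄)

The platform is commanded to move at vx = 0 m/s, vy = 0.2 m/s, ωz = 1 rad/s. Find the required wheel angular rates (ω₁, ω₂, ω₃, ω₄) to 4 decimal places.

k = lx + ly = 0.12 + 0.15 = 0.2700;  k·ωz = 0.2700·1 = 0.2700
ω₁ (FL) = (vx − vy − k·ωz)/r = -0.4700/0.04 = -11.7500
ω₂ (FR) = (vx + vy + k·ωz)/r = 0.4700/0.04 = 11.7500
ω₃ (RL) = (vx + vy − k·ωz)/r = -0.0700/0.04 = -1.7500
ω₄ (RR) = (vx − vy + k·ωz)/r = 0.0700/0.04 = 1.7500

(-11.7500, 11.7500, -1.7500, 1.7500)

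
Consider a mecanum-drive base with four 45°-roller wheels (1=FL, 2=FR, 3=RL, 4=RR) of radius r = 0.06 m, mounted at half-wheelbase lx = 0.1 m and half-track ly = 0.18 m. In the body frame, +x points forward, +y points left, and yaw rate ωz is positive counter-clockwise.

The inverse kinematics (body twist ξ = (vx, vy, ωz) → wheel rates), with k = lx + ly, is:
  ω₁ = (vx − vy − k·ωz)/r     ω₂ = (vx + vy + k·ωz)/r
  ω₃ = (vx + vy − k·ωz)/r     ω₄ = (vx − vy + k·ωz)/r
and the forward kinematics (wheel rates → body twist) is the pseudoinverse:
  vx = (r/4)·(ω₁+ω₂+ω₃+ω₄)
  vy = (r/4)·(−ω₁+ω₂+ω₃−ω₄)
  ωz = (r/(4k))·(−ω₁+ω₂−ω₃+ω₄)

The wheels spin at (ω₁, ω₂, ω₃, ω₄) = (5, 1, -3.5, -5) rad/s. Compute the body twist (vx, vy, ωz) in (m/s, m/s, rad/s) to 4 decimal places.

(-0.0375, -0.0375, -0.2946)

k = lx + ly = 0.1 + 0.18 = 0.2800
ω₁+ω₂+ω₃+ω₄ = -2.5000  →  vx = (0.06/4)·-2.5000 = -0.0375
−ω₁+ω₂+ω₃−ω₄ = -2.5000  →  vy = (0.06/4)·-2.5000 = -0.0375
−ω₁+ω₂−ω₃+ω₄ = -5.5000  →  ωz = (0.06/1.1200)·-5.5000 = -0.2946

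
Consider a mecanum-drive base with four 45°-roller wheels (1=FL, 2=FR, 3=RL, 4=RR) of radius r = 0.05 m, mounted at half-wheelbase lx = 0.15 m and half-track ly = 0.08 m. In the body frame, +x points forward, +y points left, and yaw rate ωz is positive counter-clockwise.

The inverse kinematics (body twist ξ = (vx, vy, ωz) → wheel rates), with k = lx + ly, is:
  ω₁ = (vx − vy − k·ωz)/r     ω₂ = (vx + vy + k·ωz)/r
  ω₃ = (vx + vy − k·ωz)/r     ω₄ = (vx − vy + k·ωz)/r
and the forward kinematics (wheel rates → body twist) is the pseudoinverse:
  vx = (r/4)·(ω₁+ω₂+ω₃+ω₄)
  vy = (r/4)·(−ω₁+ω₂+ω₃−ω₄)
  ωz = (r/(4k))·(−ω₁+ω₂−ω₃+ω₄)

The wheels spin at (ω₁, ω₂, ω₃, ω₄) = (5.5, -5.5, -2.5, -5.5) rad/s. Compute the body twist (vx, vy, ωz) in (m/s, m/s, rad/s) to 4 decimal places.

(-0.1000, -0.1000, -0.7609)

k = lx + ly = 0.15 + 0.08 = 0.2300
ω₁+ω₂+ω₃+ω₄ = -8.0000  →  vx = (0.05/4)·-8.0000 = -0.1000
−ω₁+ω₂+ω₃−ω₄ = -8.0000  →  vy = (0.05/4)·-8.0000 = -0.1000
−ω₁+ω₂−ω₃+ω₄ = -14.0000  →  ωz = (0.05/0.9200)·-14.0000 = -0.7609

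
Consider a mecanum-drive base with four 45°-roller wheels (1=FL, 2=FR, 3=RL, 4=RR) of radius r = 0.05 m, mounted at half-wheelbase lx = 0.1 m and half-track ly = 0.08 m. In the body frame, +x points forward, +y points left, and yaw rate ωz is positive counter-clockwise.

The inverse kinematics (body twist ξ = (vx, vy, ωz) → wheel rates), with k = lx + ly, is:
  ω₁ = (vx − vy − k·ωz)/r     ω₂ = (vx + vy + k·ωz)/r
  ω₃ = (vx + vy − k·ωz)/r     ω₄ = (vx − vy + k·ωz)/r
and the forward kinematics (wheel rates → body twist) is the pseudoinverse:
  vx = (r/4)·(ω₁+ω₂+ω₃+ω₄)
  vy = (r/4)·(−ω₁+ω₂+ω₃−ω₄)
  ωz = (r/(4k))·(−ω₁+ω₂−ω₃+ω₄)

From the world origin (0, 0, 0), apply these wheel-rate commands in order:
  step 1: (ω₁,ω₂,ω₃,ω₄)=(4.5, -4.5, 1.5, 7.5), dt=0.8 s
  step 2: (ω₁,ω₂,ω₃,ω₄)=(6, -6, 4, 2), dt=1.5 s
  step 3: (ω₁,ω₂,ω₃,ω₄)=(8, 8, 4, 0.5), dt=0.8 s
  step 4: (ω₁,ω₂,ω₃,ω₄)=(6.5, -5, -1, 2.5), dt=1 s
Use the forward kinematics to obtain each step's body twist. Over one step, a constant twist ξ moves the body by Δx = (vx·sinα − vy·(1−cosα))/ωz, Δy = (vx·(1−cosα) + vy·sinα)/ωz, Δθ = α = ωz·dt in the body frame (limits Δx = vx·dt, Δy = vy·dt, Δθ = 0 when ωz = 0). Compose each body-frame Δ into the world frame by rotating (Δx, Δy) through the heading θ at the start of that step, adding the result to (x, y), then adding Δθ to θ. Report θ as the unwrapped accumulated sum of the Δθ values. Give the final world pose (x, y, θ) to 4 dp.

(-0.1674, -0.4907, -2.3750)

step 1: ξ=(vx,vy,ωz)=(0.1125, -0.1875, -0.2083), dt=0.8 → body Δ=(0.0771, -0.1568, -0.1667) → world pose (0.0771, -0.1568, -0.1667)
step 2: ξ=(vx,vy,ωz)=(0.0750, -0.1250, -0.9722), dt=1.5 → body Δ=(-0.0375, -0.1962, -1.4583) → world pose (0.0076, -0.3441, -1.6250)
step 3: ξ=(vx,vy,ωz)=(0.2563, 0.0438, -0.2431), dt=0.8 → body Δ=(0.2071, 0.0149, -0.1944) → world pose (0.0113, -0.5517, -1.8194)
step 4: ξ=(vx,vy,ωz)=(0.0375, -0.1875, -0.5556), dt=1.0 → body Δ=(-0.0152, -0.1882, -0.5556) → world pose (-0.1674, -0.4907, -2.3750)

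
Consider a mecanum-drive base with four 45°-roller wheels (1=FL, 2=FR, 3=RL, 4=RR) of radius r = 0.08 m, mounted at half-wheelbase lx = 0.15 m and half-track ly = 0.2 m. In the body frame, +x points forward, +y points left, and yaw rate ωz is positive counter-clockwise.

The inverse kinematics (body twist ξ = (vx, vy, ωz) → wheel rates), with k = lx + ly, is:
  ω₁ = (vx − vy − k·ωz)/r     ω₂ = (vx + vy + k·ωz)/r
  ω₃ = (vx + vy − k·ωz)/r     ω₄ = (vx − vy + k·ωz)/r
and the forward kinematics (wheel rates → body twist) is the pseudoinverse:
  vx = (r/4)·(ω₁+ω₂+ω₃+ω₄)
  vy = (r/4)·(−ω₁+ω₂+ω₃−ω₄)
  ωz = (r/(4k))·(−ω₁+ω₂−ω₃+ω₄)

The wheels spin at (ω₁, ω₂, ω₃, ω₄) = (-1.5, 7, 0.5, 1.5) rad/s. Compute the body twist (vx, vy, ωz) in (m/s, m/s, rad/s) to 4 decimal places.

k = lx + ly = 0.15 + 0.2 = 0.3500
ω₁+ω₂+ω₃+ω₄ = 7.5000  →  vx = (0.08/4)·7.5000 = 0.1500
−ω₁+ω₂+ω₃−ω₄ = 7.5000  →  vy = (0.08/4)·7.5000 = 0.1500
−ω₁+ω₂−ω₃+ω₄ = 9.5000  →  ωz = (0.08/1.4000)·9.5000 = 0.5429

(0.1500, 0.1500, 0.5429)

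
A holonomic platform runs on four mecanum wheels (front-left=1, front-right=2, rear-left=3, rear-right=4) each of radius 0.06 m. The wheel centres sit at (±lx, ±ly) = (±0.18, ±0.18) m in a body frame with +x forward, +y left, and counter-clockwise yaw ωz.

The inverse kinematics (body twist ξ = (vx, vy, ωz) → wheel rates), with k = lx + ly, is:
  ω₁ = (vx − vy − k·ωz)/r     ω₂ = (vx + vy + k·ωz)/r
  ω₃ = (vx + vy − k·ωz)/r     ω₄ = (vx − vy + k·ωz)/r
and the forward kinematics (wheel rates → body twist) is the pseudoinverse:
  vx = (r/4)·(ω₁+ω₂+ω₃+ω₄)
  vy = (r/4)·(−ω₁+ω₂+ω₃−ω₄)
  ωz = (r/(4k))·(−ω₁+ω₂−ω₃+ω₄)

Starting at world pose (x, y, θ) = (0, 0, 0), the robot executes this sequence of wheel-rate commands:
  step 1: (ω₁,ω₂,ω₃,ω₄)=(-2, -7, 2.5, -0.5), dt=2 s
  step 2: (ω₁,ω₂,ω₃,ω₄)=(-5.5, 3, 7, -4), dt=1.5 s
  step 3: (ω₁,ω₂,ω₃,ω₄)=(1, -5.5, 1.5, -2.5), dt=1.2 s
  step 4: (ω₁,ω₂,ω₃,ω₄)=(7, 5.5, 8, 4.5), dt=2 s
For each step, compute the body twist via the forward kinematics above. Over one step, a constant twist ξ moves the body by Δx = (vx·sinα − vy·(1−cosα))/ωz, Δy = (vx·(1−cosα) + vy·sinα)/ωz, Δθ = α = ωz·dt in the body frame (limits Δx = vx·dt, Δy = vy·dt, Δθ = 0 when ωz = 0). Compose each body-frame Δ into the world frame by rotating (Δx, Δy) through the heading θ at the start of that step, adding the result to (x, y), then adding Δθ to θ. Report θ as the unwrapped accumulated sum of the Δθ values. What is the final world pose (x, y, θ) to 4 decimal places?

(0.0767, -0.3514, -1.7646)

step 1: ξ=(vx,vy,ωz)=(-0.1050, -0.0300, -0.3333), dt=2.0 → body Δ=(-0.2141, 0.0118, -0.6667) → world pose (-0.2141, 0.0118, -0.6667)
step 2: ξ=(vx,vy,ωz)=(0.0075, 0.2925, -0.1042), dt=1.5 → body Δ=(0.0454, 0.4361, -0.1562) → world pose (0.0913, 0.3264, -0.8229)
step 3: ξ=(vx,vy,ωz)=(-0.0825, -0.0375, -0.4375), dt=1.2 → body Δ=(-0.1061, -0.0176, -0.5250) → world pose (0.0063, 0.3922, -1.3479)
step 4: ξ=(vx,vy,ωz)=(0.3750, 0.0300, -0.2083), dt=2.0 → body Δ=(0.7408, -0.0957, -0.4167) → world pose (0.0767, -0.3514, -1.7646)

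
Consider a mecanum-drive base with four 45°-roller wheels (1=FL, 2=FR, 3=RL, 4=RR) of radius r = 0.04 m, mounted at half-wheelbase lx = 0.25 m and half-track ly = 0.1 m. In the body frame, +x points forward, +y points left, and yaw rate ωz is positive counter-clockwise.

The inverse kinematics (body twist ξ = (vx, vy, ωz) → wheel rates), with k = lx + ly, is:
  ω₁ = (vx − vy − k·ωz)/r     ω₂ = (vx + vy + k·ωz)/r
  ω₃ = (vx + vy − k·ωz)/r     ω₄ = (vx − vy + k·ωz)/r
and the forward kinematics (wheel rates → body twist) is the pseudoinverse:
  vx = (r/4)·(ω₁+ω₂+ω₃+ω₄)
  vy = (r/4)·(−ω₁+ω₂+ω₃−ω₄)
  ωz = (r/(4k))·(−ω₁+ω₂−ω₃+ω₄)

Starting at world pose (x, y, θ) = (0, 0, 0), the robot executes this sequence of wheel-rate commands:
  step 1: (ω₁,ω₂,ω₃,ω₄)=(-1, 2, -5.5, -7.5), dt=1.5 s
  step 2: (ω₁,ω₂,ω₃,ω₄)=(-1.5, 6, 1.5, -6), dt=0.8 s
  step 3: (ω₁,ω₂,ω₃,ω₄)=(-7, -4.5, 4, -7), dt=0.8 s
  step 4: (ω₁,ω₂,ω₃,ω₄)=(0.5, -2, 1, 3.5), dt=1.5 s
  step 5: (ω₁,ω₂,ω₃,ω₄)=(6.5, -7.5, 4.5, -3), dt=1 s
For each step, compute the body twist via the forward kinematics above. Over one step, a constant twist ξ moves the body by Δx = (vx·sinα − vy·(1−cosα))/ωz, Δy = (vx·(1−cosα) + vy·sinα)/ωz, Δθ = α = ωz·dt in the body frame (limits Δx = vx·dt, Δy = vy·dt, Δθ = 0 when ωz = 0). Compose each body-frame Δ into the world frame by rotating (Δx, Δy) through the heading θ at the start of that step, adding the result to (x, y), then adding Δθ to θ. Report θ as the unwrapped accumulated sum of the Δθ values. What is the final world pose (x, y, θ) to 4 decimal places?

step 1: ξ=(vx,vy,ωz)=(-0.1200, 0.0500, 0.0286), dt=1.5 → body Δ=(-0.1816, 0.0711, 0.0429) → world pose (-0.1816, 0.0711, 0.0429)
step 2: ξ=(vx,vy,ωz)=(0.0000, 0.1500, 0.0000), dt=0.8 → body Δ=(0.0000, 0.1200, 0.0000) → world pose (-0.1867, 0.1910, 0.0429)
step 3: ξ=(vx,vy,ωz)=(-0.1450, 0.1350, -0.2429), dt=0.8 → body Δ=(-0.1048, 0.1186, -0.1943) → world pose (-0.2965, 0.3050, -0.1514)
step 4: ξ=(vx,vy,ωz)=(0.0300, -0.0500, 0.0000), dt=1.5 → body Δ=(0.0450, -0.0750, 0.0000) → world pose (-0.2633, 0.2240, -0.1514)
step 5: ξ=(vx,vy,ωz)=(0.0050, -0.0650, -0.6143), dt=1.0 → body Δ=(-0.0147, -0.0625, -0.6143) → world pose (-0.2872, 0.1645, -0.7657)

(-0.2872, 0.1645, -0.7657)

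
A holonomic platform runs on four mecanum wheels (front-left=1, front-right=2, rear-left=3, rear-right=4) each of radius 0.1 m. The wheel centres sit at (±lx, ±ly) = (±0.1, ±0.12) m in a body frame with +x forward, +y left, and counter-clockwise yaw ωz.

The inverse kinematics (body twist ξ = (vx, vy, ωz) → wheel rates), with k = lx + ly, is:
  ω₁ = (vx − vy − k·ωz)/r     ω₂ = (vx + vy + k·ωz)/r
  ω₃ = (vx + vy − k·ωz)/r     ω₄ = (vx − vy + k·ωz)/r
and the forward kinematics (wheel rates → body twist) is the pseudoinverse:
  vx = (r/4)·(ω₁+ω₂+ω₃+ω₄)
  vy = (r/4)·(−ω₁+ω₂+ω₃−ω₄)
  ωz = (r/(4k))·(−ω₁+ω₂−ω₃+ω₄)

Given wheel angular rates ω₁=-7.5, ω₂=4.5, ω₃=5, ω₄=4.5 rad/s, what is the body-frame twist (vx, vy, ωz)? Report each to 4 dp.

(0.1625, 0.3125, 1.3068)

k = lx + ly = 0.1 + 0.12 = 0.2200
ω₁+ω₂+ω₃+ω₄ = 6.5000  →  vx = (0.1/4)·6.5000 = 0.1625
−ω₁+ω₂+ω₃−ω₄ = 12.5000  →  vy = (0.1/4)·12.5000 = 0.3125
−ω₁+ω₂−ω₃+ω₄ = 11.5000  →  ωz = (0.1/0.8800)·11.5000 = 1.3068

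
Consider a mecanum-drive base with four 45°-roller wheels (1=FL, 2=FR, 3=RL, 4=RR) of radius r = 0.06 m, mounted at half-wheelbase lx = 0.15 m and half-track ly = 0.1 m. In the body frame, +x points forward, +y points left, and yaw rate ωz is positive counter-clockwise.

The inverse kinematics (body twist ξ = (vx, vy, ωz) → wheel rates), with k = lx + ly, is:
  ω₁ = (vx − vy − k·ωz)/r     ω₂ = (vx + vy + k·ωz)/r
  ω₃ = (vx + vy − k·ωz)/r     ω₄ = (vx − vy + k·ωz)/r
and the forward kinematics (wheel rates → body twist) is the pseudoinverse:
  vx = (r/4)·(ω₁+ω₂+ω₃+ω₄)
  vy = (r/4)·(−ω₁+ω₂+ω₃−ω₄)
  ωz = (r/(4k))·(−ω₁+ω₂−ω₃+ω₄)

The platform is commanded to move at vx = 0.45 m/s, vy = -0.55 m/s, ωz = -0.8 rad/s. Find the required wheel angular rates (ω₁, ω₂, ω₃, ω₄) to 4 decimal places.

k = lx + ly = 0.15 + 0.1 = 0.2500;  k·ωz = 0.2500·-0.8 = -0.2000
ω₁ (FL) = (vx − vy − k·ωz)/r = 1.2000/0.06 = 20.0000
ω₂ (FR) = (vx + vy + k·ωz)/r = -0.3000/0.06 = -5.0000
ω₃ (RL) = (vx + vy − k·ωz)/r = 0.1000/0.06 = 1.6667
ω₄ (RR) = (vx − vy + k·ωz)/r = 0.8000/0.06 = 13.3333

(20.0000, -5.0000, 1.6667, 13.3333)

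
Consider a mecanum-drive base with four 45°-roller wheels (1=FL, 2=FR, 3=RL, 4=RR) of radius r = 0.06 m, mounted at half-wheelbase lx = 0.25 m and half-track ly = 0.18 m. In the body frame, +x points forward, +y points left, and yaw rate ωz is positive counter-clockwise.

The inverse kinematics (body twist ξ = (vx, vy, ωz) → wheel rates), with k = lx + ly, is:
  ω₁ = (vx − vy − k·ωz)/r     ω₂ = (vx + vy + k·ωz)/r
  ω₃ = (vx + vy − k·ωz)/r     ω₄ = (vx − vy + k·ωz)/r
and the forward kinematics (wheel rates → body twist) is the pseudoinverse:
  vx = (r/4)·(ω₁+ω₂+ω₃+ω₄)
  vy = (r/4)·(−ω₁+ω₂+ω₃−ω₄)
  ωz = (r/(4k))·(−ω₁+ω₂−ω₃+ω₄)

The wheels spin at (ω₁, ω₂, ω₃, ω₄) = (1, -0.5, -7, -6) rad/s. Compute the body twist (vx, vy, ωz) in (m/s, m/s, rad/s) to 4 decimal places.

k = lx + ly = 0.25 + 0.18 = 0.4300
ω₁+ω₂+ω₃+ω₄ = -12.5000  →  vx = (0.06/4)·-12.5000 = -0.1875
−ω₁+ω₂+ω₃−ω₄ = -2.5000  →  vy = (0.06/4)·-2.5000 = -0.0375
−ω₁+ω₂−ω₃+ω₄ = -0.5000  →  ωz = (0.06/1.7200)·-0.5000 = -0.0174

(-0.1875, -0.0375, -0.0174)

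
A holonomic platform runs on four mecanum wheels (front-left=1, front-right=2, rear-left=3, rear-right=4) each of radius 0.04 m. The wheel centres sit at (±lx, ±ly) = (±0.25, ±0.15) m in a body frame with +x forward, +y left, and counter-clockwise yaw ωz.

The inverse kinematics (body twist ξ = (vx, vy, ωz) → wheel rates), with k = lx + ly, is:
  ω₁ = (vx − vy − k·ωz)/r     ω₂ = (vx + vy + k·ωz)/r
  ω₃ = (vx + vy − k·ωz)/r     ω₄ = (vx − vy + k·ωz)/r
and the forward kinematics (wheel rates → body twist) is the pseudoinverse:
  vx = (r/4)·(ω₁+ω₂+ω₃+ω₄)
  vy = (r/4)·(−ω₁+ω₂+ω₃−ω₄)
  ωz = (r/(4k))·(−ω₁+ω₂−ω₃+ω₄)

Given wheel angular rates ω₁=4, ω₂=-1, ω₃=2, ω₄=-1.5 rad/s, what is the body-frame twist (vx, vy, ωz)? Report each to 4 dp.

(0.0350, -0.0150, -0.2125)

k = lx + ly = 0.25 + 0.15 = 0.4000
ω₁+ω₂+ω₃+ω₄ = 3.5000  →  vx = (0.04/4)·3.5000 = 0.0350
−ω₁+ω₂+ω₃−ω₄ = -1.5000  →  vy = (0.04/4)·-1.5000 = -0.0150
−ω₁+ω₂−ω₃+ω₄ = -8.5000  →  ωz = (0.04/1.6000)·-8.5000 = -0.2125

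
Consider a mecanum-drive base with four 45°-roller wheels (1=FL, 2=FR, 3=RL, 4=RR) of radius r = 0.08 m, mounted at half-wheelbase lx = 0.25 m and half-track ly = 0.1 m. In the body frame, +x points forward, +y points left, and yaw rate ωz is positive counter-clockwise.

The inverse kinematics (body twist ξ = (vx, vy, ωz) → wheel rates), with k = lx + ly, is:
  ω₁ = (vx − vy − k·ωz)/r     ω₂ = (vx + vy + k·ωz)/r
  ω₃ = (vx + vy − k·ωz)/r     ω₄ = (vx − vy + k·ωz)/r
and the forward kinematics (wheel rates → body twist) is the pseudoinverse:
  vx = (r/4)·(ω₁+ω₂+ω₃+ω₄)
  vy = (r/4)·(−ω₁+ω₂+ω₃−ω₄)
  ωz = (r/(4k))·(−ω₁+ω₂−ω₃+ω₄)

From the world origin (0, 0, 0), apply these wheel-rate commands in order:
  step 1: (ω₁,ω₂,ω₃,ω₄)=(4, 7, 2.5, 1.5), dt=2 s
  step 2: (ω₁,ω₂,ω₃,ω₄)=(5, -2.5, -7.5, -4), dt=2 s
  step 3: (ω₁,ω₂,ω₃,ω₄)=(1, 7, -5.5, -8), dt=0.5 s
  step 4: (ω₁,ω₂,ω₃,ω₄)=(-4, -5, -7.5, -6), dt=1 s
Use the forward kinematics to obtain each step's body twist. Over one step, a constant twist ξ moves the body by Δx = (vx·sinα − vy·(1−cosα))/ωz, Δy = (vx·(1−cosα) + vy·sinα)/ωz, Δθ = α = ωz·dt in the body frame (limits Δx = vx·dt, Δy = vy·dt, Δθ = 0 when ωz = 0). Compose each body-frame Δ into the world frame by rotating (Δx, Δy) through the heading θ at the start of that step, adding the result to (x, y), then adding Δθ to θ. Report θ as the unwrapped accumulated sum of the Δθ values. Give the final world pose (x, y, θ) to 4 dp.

(-0.2721, -0.1143, -0.1000)

step 1: ξ=(vx,vy,ωz)=(0.3000, 0.0800, 0.1143), dt=2.0 → body Δ=(0.5766, 0.2269, 0.2286) → world pose (0.5766, 0.2269, 0.2286)
step 2: ξ=(vx,vy,ωz)=(-0.1800, -0.2200, -0.2286), dt=2.0 → body Δ=(-0.4464, -0.3440, -0.4571) → world pose (0.2197, -0.2093, -0.2286)
step 3: ξ=(vx,vy,ωz)=(-0.1100, 0.1700, 0.2000), dt=0.5 → body Δ=(-0.0592, 0.0821, 0.1000) → world pose (0.1807, -0.1159, -0.1286)
step 4: ξ=(vx,vy,ωz)=(-0.4500, -0.0500, 0.0286), dt=1.0 → body Δ=(-0.4492, -0.0564, 0.0286) → world pose (-0.2721, -0.1143, -0.1000)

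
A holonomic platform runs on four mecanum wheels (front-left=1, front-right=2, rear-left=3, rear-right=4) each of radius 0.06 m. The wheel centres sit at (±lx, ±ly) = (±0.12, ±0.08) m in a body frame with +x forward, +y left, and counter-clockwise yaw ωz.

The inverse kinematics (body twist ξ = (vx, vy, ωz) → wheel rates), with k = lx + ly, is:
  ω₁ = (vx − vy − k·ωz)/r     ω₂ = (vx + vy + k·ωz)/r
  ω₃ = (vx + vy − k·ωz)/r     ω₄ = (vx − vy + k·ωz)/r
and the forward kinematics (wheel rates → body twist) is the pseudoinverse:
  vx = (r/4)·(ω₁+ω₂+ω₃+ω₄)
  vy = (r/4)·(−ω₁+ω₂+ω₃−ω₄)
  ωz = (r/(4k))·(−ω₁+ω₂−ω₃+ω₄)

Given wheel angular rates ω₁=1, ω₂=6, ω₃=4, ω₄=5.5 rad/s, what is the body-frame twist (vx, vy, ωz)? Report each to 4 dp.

(0.2475, 0.0525, 0.4875)

k = lx + ly = 0.12 + 0.08 = 0.2000
ω₁+ω₂+ω₃+ω₄ = 16.5000  →  vx = (0.06/4)·16.5000 = 0.2475
−ω₁+ω₂+ω₃−ω₄ = 3.5000  →  vy = (0.06/4)·3.5000 = 0.0525
−ω₁+ω₂−ω₃+ω₄ = 6.5000  →  ωz = (0.06/0.8000)·6.5000 = 0.4875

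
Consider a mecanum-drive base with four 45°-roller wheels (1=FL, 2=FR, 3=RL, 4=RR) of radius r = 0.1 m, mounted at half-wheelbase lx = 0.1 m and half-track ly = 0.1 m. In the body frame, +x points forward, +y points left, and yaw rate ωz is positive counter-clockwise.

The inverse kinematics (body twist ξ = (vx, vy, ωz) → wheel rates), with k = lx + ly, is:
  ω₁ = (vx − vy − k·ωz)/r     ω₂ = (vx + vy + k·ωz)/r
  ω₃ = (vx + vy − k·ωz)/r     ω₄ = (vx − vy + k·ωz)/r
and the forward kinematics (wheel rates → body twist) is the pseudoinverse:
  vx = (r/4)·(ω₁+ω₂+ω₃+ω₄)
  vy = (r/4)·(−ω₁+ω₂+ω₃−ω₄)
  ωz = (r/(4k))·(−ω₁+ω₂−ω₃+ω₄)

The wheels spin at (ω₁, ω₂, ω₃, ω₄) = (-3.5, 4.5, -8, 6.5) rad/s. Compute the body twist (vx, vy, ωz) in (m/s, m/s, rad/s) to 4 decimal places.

k = lx + ly = 0.1 + 0.1 = 0.2000
ω₁+ω₂+ω₃+ω₄ = -0.5000  →  vx = (0.1/4)·-0.5000 = -0.0125
−ω₁+ω₂+ω₃−ω₄ = -6.5000  →  vy = (0.1/4)·-6.5000 = -0.1625
−ω₁+ω₂−ω₃+ω₄ = 22.5000  →  ωz = (0.1/0.8000)·22.5000 = 2.8125

(-0.0125, -0.1625, 2.8125)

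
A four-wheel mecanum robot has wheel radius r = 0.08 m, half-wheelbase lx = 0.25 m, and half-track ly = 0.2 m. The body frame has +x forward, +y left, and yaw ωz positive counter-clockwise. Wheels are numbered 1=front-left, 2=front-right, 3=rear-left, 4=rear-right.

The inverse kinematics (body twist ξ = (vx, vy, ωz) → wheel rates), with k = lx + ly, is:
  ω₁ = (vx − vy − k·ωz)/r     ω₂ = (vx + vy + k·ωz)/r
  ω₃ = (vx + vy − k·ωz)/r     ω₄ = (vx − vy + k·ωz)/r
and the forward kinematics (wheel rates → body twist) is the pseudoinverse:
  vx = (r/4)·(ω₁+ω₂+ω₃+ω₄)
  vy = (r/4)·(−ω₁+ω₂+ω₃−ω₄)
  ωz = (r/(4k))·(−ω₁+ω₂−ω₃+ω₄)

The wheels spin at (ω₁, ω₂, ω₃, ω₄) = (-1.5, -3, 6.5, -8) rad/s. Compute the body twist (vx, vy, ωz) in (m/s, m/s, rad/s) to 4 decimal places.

(-0.1200, 0.2600, -0.7111)

k = lx + ly = 0.25 + 0.2 = 0.4500
ω₁+ω₂+ω₃+ω₄ = -6.0000  →  vx = (0.08/4)·-6.0000 = -0.1200
−ω₁+ω₂+ω₃−ω₄ = 13.0000  →  vy = (0.08/4)·13.0000 = 0.2600
−ω₁+ω₂−ω₃+ω₄ = -16.0000  →  ωz = (0.08/1.8000)·-16.0000 = -0.7111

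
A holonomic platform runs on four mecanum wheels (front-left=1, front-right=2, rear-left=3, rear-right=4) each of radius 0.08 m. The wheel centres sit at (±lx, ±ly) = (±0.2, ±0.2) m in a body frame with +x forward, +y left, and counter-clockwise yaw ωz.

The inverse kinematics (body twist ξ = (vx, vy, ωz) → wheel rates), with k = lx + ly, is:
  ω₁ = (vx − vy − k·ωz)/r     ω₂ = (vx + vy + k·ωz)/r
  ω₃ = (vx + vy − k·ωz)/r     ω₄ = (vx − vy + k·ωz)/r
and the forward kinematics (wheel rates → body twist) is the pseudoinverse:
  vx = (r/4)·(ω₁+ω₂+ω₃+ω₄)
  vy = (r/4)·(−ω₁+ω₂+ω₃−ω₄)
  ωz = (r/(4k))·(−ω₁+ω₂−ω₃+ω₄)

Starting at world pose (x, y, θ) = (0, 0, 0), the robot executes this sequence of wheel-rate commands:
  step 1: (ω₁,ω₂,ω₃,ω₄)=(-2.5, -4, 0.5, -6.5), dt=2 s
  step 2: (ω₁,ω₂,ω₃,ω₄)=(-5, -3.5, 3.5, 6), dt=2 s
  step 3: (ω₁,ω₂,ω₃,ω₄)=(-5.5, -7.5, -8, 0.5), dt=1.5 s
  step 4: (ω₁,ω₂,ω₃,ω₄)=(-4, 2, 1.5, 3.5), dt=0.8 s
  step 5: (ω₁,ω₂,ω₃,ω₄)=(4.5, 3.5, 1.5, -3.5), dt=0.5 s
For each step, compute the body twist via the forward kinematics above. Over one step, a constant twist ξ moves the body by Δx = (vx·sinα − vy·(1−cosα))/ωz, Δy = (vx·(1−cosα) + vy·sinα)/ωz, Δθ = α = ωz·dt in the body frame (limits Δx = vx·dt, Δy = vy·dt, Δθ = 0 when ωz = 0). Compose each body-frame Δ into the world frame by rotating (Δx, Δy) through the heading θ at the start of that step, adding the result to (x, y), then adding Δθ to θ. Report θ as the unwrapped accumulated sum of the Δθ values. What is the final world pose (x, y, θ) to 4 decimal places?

(-0.9254, 0.2852, 0.2075)

step 1: ξ=(vx,vy,ωz)=(-0.2500, 0.1100, -0.4250), dt=2.0 → body Δ=(-0.3539, 0.3945, -0.8500) → world pose (-0.3539, 0.3945, -0.8500)
step 2: ξ=(vx,vy,ωz)=(0.0200, -0.0200, 0.2000), dt=2.0 → body Δ=(0.0468, -0.0310, 0.4000) → world pose (-0.3463, 0.3388, -0.4500)
step 3: ξ=(vx,vy,ωz)=(-0.4100, -0.2100, 0.3250), dt=1.5 → body Δ=(-0.5157, -0.4496, 0.4875) → world pose (-1.0062, 0.1582, 0.0375)
step 4: ξ=(vx,vy,ωz)=(0.0600, 0.0800, 0.4000), dt=0.8 → body Δ=(0.0370, 0.0705, 0.3200) → world pose (-0.9719, 0.2301, 0.3575)
step 5: ξ=(vx,vy,ωz)=(0.1200, 0.0800, -0.3000), dt=0.5 → body Δ=(0.0628, 0.0354, -0.1500) → world pose (-0.9254, 0.2852, 0.2075)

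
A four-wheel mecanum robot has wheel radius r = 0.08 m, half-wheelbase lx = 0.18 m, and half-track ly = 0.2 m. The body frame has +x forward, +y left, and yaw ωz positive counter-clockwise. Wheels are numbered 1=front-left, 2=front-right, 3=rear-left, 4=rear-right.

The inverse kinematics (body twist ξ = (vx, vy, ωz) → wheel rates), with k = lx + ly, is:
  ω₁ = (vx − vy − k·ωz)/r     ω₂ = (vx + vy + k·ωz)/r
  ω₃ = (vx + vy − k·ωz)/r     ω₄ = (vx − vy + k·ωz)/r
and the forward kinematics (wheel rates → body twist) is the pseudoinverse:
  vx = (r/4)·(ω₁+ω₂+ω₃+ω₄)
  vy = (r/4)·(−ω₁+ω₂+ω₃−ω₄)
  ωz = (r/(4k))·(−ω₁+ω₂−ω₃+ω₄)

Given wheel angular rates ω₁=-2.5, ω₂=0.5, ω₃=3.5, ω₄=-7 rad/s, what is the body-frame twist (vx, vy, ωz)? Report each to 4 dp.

k = lx + ly = 0.18 + 0.2 = 0.3800
ω₁+ω₂+ω₃+ω₄ = -5.5000  →  vx = (0.08/4)·-5.5000 = -0.1100
−ω₁+ω₂+ω₃−ω₄ = 13.5000  →  vy = (0.08/4)·13.5000 = 0.2700
−ω₁+ω₂−ω₃+ω₄ = -7.5000  →  ωz = (0.08/1.5200)·-7.5000 = -0.3947

(-0.1100, 0.2700, -0.3947)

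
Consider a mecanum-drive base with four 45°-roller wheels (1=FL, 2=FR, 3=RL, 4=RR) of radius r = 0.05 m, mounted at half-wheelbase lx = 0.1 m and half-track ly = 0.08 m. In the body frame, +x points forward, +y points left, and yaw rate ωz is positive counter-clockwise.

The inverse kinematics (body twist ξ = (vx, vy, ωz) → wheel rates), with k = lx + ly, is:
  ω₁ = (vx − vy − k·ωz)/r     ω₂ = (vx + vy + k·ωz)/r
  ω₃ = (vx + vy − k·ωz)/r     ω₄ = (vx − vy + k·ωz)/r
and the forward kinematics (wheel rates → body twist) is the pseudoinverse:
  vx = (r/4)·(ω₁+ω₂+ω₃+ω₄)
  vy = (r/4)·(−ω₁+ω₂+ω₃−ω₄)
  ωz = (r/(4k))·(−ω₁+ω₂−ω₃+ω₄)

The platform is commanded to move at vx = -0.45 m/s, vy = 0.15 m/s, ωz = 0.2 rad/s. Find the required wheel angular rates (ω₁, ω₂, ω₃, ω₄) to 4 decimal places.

k = lx + ly = 0.1 + 0.08 = 0.1800;  k·ωz = 0.1800·0.2 = 0.0360
ω₁ (FL) = (vx − vy − k·ωz)/r = -0.6360/0.05 = -12.7200
ω₂ (FR) = (vx + vy + k·ωz)/r = -0.2640/0.05 = -5.2800
ω₃ (RL) = (vx + vy − k·ωz)/r = -0.3360/0.05 = -6.7200
ω₄ (RR) = (vx − vy + k·ωz)/r = -0.5640/0.05 = -11.2800

(-12.7200, -5.2800, -6.7200, -11.2800)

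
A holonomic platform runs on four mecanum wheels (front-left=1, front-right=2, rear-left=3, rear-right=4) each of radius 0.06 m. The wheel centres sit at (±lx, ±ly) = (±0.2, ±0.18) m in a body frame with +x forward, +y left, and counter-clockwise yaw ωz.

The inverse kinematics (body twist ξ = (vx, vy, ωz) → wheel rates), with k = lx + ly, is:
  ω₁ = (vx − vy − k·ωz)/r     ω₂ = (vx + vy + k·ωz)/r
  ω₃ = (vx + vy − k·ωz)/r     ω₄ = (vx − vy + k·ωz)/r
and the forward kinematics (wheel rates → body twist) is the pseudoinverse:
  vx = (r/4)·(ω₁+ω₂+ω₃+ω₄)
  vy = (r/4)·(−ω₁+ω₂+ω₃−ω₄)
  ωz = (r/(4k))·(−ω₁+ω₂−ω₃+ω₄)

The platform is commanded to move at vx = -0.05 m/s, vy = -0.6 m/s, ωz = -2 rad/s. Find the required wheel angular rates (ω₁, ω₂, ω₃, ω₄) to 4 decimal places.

k = lx + ly = 0.2 + 0.18 = 0.3800;  k·ωz = 0.3800·-2 = -0.7600
ω₁ (FL) = (vx − vy − k·ωz)/r = 1.3100/0.06 = 21.8333
ω₂ (FR) = (vx + vy + k·ωz)/r = -1.4100/0.06 = -23.5000
ω₃ (RL) = (vx + vy − k·ωz)/r = 0.1100/0.06 = 1.8333
ω₄ (RR) = (vx − vy + k·ωz)/r = -0.2100/0.06 = -3.5000

(21.8333, -23.5000, 1.8333, -3.5000)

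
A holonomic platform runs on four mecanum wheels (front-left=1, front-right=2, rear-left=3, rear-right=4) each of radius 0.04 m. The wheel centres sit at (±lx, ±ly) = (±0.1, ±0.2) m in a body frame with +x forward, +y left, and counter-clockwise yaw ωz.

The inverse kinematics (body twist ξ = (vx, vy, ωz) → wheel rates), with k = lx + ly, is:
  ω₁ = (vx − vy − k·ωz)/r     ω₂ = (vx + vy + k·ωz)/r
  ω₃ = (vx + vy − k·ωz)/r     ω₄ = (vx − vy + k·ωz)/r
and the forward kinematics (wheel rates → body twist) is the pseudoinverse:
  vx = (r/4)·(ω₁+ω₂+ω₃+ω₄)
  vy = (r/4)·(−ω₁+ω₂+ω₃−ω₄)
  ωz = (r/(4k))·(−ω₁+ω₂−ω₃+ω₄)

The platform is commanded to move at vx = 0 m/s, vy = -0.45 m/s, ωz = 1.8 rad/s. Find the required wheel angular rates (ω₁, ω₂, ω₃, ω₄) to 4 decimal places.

(-2.2500, 2.2500, -24.7500, 24.7500)

k = lx + ly = 0.1 + 0.2 = 0.3000;  k·ωz = 0.3000·1.8 = 0.5400
ω₁ (FL) = (vx − vy − k·ωz)/r = -0.0900/0.04 = -2.2500
ω₂ (FR) = (vx + vy + k·ωz)/r = 0.0900/0.04 = 2.2500
ω₃ (RL) = (vx + vy − k·ωz)/r = -0.9900/0.04 = -24.7500
ω₄ (RR) = (vx − vy + k·ωz)/r = 0.9900/0.04 = 24.7500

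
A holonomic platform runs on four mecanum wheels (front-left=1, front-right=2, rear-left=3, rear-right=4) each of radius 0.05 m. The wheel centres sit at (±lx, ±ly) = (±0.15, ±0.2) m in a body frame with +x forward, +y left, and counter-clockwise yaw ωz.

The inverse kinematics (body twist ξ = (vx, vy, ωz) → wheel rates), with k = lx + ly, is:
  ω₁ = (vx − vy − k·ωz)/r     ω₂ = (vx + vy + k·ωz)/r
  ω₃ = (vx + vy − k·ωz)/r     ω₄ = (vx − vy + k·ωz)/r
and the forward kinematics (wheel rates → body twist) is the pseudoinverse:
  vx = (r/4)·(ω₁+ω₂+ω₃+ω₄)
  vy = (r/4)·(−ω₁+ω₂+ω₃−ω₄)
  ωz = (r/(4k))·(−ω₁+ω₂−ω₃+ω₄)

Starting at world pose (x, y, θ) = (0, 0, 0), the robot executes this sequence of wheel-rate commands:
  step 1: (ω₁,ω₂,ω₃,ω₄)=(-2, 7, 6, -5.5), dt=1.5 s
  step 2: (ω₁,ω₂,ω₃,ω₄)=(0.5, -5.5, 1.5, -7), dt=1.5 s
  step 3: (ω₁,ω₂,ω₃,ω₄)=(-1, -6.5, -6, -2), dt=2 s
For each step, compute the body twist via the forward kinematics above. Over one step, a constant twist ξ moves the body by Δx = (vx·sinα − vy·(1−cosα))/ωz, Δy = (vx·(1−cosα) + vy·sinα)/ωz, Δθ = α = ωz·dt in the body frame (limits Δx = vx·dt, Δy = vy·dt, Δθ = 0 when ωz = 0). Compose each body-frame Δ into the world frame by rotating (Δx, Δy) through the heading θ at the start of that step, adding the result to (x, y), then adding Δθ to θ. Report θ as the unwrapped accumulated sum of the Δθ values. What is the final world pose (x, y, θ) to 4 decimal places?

step 1: ξ=(vx,vy,ωz)=(0.0688, 0.2563, -0.0893), dt=1.5 → body Δ=(0.1285, 0.3763, -0.1339) → world pose (0.1285, 0.3763, -0.1339)
step 2: ξ=(vx,vy,ωz)=(-0.1313, 0.0313, -0.5179), dt=1.5 → body Δ=(-0.1604, 0.1150, -0.7768) → world pose (-0.0150, 0.5117, -0.9107)
step 3: ξ=(vx,vy,ωz)=(-0.1938, -0.1188, -0.0536), dt=2.0 → body Δ=(-0.3995, -0.2163, -0.1071) → world pose (-0.4309, 0.6946, -1.0179)

(-0.4309, 0.6946, -1.0179)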